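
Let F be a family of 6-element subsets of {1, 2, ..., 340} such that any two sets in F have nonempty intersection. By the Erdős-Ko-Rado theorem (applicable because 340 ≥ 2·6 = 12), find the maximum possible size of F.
max |F| = C(339, 5) = 36220057692

The Erdős-Ko-Rado theorem states: for n ≥ 2k, an intersecting family of k-subsets of an n-element set has size at most C(n − 1, k − 1), with equality for 'star' families {A ⊆ [n] : |A| = k, i ∈ A} (fix an element i). For n = 340, k = 6: C(339, 5) = 36220057692.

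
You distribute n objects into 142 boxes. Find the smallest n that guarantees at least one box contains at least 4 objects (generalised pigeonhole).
n = (4 − 1)·142 + 1 = 427

By the generalised pigeonhole principle, to guarantee some box contains ≥ r objects we need more than (r − 1) · k objects total. Threshold: n = (r − 1) · k + 1. With r = 4 and k = 142: n = 3 · 142 + 1 = 426 + 1 = 427. For n = 426 = 3 · 142, we can put exactly 3 objects in every box, avoiding 4 in any single one — so 427 is tight.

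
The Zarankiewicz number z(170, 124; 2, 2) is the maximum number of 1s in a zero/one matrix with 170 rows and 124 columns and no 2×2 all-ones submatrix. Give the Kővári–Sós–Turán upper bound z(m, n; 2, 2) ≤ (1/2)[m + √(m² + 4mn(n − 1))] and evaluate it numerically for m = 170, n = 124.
z(170, 124; 2, 2) ≤ (1/2)[170 + √(170² + 4·170·124·123)] = (1/2)[170 + √10400260] = 1697.4717

Kővári–Sós–Turán: let r_1, ..., r_170 be the row sums and z = Σ r_i the total number of 1s. Each pair of columns can share at most one row with both entries 1 (else a 2×2 all-ones block appears), so Σ_i C(r_i, 2) ≤ C(124, 2) = 7626. By convexity Σ_i C(r_i, 2) ≥ 170·C(z/170, 2) = z(z − 170)/(2·170), giving z² − 170z − 170·124·123 ≤ 0 and hence z ≤ (1/2)[170 + √(28900 + 4·2592840)] = (1/2)[170 + √10400260] ≈ (1/2)(170 + 3224.9434) = 1697.4717.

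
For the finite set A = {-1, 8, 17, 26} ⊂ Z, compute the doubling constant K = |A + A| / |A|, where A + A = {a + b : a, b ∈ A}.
K = |A + A| / |A| = 7/4

Enumerate A + A = {a + b : a, b ∈ A}. With |A| = 4, there are |A|^2 = 16 ordered sum pairs; collecting distinct values, A + A = {-2, 7, 16, 25, 34, 43, 52}, so |A + A| = 7. Thus K = 7/4. Here |A + A| = 2|A| − 1 = 7, the minimum possible — so K = 7/4 is minimal, which holds iff A is an arithmetic progression.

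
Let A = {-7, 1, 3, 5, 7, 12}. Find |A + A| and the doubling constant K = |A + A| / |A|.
K = |A + A| / |A| = 18/6 = 3

Enumerate A + A = {a + b : a, b ∈ A}. With |A| = 6, there are |A|^2 = 36 ordered sum pairs; collecting distinct values, A + A = {-14, -6, -4, -2, 0, 2, 4, 5, 6, 8, 10, 12, 13, 14, 15, 17, 19, 24}, so |A + A| = 18. Thus K = 18/6 = 3. For comparison, the minimum possible |A + A| over all 6-element sets is 2·6 − 1 = 11 (so min K = 11/6), attained only by arithmetic progressions.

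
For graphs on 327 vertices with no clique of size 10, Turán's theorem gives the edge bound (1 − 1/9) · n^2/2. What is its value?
Turán density bound = (8/9) · 327^2/2 = 47524

Turán's theorem: ex(n, K_{r+1}) is achieved by the complete r-partite Turán graph T(n, r) with parts as balanced as possible, and is at most (1 − 1/r) · n^2/2. For r = 9, n = 327: the density bound is (8/9) · 106929/2 = 47524. The integer-valued extremum is e(T(327, 9)) = 47523, which is strictly less than the density bound 47524 since 9 ∤ 327 (the parts of T(327, 9) cannot all be equal).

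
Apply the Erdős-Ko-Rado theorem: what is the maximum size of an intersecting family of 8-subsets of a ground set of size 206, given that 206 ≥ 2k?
max |F| = C(205, 7) = 2721949282900

Erdős-Ko-Rado (1961): when n ≥ 2k, max |F| = C(n−1, k−1). The bound is attained by the star {A : i ∈ A} for any fixed i ∈ [n]. Here C(206−1, 8−1) = C(205, 7) = 2721949282900.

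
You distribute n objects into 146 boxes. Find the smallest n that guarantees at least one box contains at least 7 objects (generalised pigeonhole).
n = (7 − 1)·146 + 1 = 877

By the generalised pigeonhole principle, to guarantee some box contains ≥ r objects we need more than (r − 1) · k objects total. Threshold: n = (r − 1) · k + 1. With r = 7 and k = 146: n = 6 · 146 + 1 = 876 + 1 = 877. For n = 876 = 6 · 146, we can put exactly 6 objects in every box, avoiding 7 in any single one — so 877 is tight.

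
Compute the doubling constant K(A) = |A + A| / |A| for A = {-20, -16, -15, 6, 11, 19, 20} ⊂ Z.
K = |A + A| / |A| = 26/7

Enumerate A + A = {a + b : a, b ∈ A}. With |A| = 7, there are |A|^2 = 49 ordered sum pairs; collecting distinct values, A + A = {-40, -36, -35, -32, -31, -30, -14, -10, -9, -5, -4, -1, 0, 3, 4, 5, 12, 17, 22, 25, 26, 30, 31, 38, 39, 40}, so |A + A| = 26. Thus K = 26/7. For comparison, the minimum possible |A + A| over all 7-element sets is 2·7 − 1 = 13 (so min K = 13/7), attained only by arithmetic progressions.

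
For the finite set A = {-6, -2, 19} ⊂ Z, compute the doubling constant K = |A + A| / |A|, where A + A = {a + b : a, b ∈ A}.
K = |A + A| / |A| = 6/3 = 2

Enumerate A + A = {a + b : a, b ∈ A}. With |A| = 3, there are |A|^2 = 9 ordered sum pairs; collecting distinct values, A + A = {-12, -8, -4, 13, 17, 38}, so |A + A| = 6. Thus K = 6/3 = 2. For comparison, the minimum possible |A + A| over all 3-element sets is 2·3 − 1 = 5 (so min K = 5/3), attained only by arithmetic progressions.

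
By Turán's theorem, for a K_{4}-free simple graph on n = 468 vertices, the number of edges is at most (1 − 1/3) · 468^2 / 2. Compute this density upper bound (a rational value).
Turán density bound = (2/3) · 468^2/2 = 73008

Turán's theorem: ex(n, K_{r+1}) is achieved by the complete r-partite Turán graph T(n, r) with parts as balanced as possible, and is at most (1 − 1/r) · n^2/2. For r = 3, n = 468: the density bound is (2/3) · 219024/2 = 73008. Since 3 ∣ 468, the Turán graph T(468, 3) has parts of equal size 156, and its edge count e(T(468, 3)) = 73008 attains the density bound exactly.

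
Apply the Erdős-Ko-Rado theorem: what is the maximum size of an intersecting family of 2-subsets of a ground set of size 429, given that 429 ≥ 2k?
max |F| = C(428, 1) = 428

The Erdős-Ko-Rado theorem states: for n ≥ 2k, an intersecting family of k-subsets of an n-element set has size at most C(n − 1, k − 1), with equality for 'star' families {A ⊆ [n] : |A| = k, i ∈ A} (fix an element i). For n = 429, k = 2: C(428, 1) = 428.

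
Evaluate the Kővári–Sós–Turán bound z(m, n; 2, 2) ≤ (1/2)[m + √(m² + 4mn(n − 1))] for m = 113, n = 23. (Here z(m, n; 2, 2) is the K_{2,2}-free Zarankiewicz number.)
z(113, 23; 2, 2) ≤ (1/2)[113 + √(113² + 4·113·23·22)] = (1/2)[113 + √241481] = 302.2036

Kővári–Sós–Turán: let r_1, ..., r_113 be the row sums and z = Σ r_i the total number of 1s. Each pair of columns can share at most one row with both entries 1 (else a 2×2 all-ones block appears), so Σ_i C(r_i, 2) ≤ C(23, 2) = 253. By convexity Σ_i C(r_i, 2) ≥ 113·C(z/113, 2) = z(z − 113)/(2·113), giving z² − 113z − 113·23·22 ≤ 0 and hence z ≤ (1/2)[113 + √(12769 + 4·57178)] = (1/2)[113 + √241481] ≈ (1/2)(113 + 491.4072) = 302.2036.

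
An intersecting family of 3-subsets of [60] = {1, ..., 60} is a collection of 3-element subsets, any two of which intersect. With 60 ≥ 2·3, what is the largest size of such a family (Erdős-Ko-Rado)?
max |F| = C(59, 2) = 1711

Erdős-Ko-Rado (1961): when n ≥ 2k, max |F| = C(n−1, k−1). The bound is attained by the star {A : i ∈ A} for any fixed i ∈ [n]. Here C(60−1, 3−1) = C(59, 2) = 1711.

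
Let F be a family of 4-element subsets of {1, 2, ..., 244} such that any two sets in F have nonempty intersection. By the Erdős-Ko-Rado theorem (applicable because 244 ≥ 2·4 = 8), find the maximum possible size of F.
max |F| = C(243, 3) = 2362041

The Erdős-Ko-Rado theorem states: for n ≥ 2k, an intersecting family of k-subsets of an n-element set has size at most C(n − 1, k − 1), with equality for 'star' families {A ⊆ [n] : |A| = k, i ∈ A} (fix an element i). For n = 244, k = 4: C(243, 3) = 2362041.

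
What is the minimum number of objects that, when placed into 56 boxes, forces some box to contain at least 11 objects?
n = (11 − 1)·56 + 1 = 561

By the generalised pigeonhole principle, to guarantee some box contains ≥ r objects we need more than (r − 1) · k objects total. Threshold: n = (r − 1) · k + 1. With r = 11 and k = 56: n = 10 · 56 + 1 = 560 + 1 = 561. For n = 560 = 10 · 56, we can put exactly 10 objects in every box, avoiding 11 in any single one — so 561 is tight.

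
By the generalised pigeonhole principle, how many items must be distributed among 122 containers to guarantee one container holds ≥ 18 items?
n = (18 − 1)·122 + 1 = 2075

By the generalised pigeonhole principle, to guarantee some box contains ≥ r objects we need more than (r − 1) · k objects total. Threshold: n = (r − 1) · k + 1. With r = 18 and k = 122: n = 17 · 122 + 1 = 2074 + 1 = 2075. For n = 2074 = 17 · 122, we can put exactly 17 objects in every box, avoiding 18 in any single one — so 2075 is tight.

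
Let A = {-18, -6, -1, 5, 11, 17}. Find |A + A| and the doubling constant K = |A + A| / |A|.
K = |A + A| / |A| = 16/6 = 8/3

Enumerate A + A = {a + b : a, b ∈ A}. With |A| = 6, there are |A|^2 = 36 ordered sum pairs; collecting distinct values, A + A = {-36, -24, -19, -13, -12, -7, -2, -1, 4, 5, 10, 11, 16, 22, 28, 34}, so |A + A| = 16. Thus K = 16/6 = 8/3. For comparison, the minimum possible |A + A| over all 6-element sets is 2·6 − 1 = 11 (so min K = 11/6), attained only by arithmetic progressions.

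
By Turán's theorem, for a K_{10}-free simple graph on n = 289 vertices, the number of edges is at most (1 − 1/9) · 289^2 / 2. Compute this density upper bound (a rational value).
Turán density bound = (8/9) · 289^2/2 = 334084/9 ≈ 37120.4444

Turán's theorem: ex(n, K_{r+1}) is achieved by the complete r-partite Turán graph T(n, r) with parts as balanced as possible, and is at most (1 − 1/r) · n^2/2. For r = 9, n = 289: the density bound is (8/9) · 83521/2 = 334084/9 ≈ 37120.4444. The integer-valued extremum is e(T(289, 9)) = 37120, which is strictly less than the density bound 334084/9 since 9 ∤ 289 (the parts of T(289, 9) cannot all be equal).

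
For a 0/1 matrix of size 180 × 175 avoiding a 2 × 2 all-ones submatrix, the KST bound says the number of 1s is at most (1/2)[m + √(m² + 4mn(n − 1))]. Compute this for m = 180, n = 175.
z(180, 175; 2, 2) ≤ (1/2)[180 + √(180² + 4·180·175·174)] = (1/2)[180 + √21956400] = 2432.8828

Kővári–Sós–Turán: let r_1, ..., r_180 be the row sums and z = Σ r_i the total number of 1s. Each pair of columns can share at most one row with both entries 1 (else a 2×2 all-ones block appears), so Σ_i C(r_i, 2) ≤ C(175, 2) = 15225. By convexity Σ_i C(r_i, 2) ≥ 180·C(z/180, 2) = z(z − 180)/(2·180), giving z² − 180z − 180·175·174 ≤ 0 and hence z ≤ (1/2)[180 + √(32400 + 4·5481000)] = (1/2)[180 + √21956400] ≈ (1/2)(180 + 4685.7657) = 2432.8828.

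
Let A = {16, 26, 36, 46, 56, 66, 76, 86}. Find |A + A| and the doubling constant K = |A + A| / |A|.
K = |A + A| / |A| = 15/8

Enumerate A + A = {a + b : a, b ∈ A}. With |A| = 8, there are |A|^2 = 64 ordered sum pairs; collecting distinct values, A + A = {32, 42, 52, 62, 72, 82, 92, 102, 112, 122, 132, 142, 152, 162, 172}, so |A + A| = 15. Thus K = 15/8. Here |A + A| = 2|A| − 1 = 15, the minimum possible — so K = 15/8 is minimal, which holds iff A is an arithmetic progression.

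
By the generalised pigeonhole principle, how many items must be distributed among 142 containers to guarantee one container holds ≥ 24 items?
n = (24 − 1)·142 + 1 = 3267

By the generalised pigeonhole principle, to guarantee some box contains ≥ r objects we need more than (r − 1) · k objects total. Threshold: n = (r − 1) · k + 1. With r = 24 and k = 142: n = 23 · 142 + 1 = 3266 + 1 = 3267. For n = 3266 = 23 · 142, we can put exactly 23 objects in every box, avoiding 24 in any single one — so 3267 is tight.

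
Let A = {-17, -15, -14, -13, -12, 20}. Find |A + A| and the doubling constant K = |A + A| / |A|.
K = |A + A| / |A| = 16/6 = 8/3

Enumerate A + A = {a + b : a, b ∈ A}. With |A| = 6, there are |A|^2 = 36 ordered sum pairs; collecting distinct values, A + A = {-34, -32, -31, -30, -29, -28, -27, -26, -25, -24, 3, 5, 6, 7, 8, 40}, so |A + A| = 16. Thus K = 16/6 = 8/3. For comparison, the minimum possible |A + A| over all 6-element sets is 2·6 − 1 = 11 (so min K = 11/6), attained only by arithmetic progressions.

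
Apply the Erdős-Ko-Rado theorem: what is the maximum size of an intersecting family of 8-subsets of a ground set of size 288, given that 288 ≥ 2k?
max |F| = C(287, 7) = 29561227056647

The Erdős-Ko-Rado theorem states: for n ≥ 2k, an intersecting family of k-subsets of an n-element set has size at most C(n − 1, k − 1), with equality for 'star' families {A ⊆ [n] : |A| = k, i ∈ A} (fix an element i). For n = 288, k = 8: C(287, 7) = 29561227056647.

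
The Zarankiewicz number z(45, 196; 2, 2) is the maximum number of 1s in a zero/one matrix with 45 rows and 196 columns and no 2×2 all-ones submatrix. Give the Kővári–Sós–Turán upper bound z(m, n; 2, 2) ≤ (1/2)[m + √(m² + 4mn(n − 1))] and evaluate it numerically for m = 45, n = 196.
z(45, 196; 2, 2) ≤ (1/2)[45 + √(45² + 4·45·196·195)] = (1/2)[45 + √6881625] = 1334.1426

Kővári–Sós–Turán: let r_1, ..., r_45 be the row sums and z = Σ r_i the total number of 1s. Each pair of columns can share at most one row with both entries 1 (else a 2×2 all-ones block appears), so Σ_i C(r_i, 2) ≤ C(196, 2) = 19110. By convexity Σ_i C(r_i, 2) ≥ 45·C(z/45, 2) = z(z − 45)/(2·45), giving z² − 45z − 45·196·195 ≤ 0 and hence z ≤ (1/2)[45 + √(2025 + 4·1719900)] = (1/2)[45 + √6881625] ≈ (1/2)(45 + 2623.2852) = 1334.1426.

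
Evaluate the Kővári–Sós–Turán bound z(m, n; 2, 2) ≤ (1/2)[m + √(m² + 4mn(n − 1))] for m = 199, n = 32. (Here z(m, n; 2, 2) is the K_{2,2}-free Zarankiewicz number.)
z(199, 32; 2, 2) ≤ (1/2)[199 + √(199² + 4·199·32·31)] = (1/2)[199 + √829233] = 554.8112

Kővári–Sós–Turán: let r_1, ..., r_199 be the row sums and z = Σ r_i the total number of 1s. Each pair of columns can share at most one row with both entries 1 (else a 2×2 all-ones block appears), so Σ_i C(r_i, 2) ≤ C(32, 2) = 496. By convexity Σ_i C(r_i, 2) ≥ 199·C(z/199, 2) = z(z − 199)/(2·199), giving z² − 199z − 199·32·31 ≤ 0 and hence z ≤ (1/2)[199 + √(39601 + 4·197408)] = (1/2)[199 + √829233] ≈ (1/2)(199 + 910.6223) = 554.8112.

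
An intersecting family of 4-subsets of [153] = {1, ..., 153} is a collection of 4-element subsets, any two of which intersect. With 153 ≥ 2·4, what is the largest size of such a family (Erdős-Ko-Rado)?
max |F| = C(152, 3) = 573800

Erdős-Ko-Rado (1961): when n ≥ 2k, max |F| = C(n−1, k−1). The bound is attained by the star {A : i ∈ A} for any fixed i ∈ [n]. Here C(153−1, 4−1) = C(152, 3) = 573800.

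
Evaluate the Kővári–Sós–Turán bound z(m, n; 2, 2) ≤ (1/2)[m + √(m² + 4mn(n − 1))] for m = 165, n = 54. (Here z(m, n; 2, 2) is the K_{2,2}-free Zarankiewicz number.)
z(165, 54; 2, 2) ≤ (1/2)[165 + √(165² + 4·165·54·53)] = (1/2)[165 + √1916145] = 774.6244

Kővári–Sós–Turán: let r_1, ..., r_165 be the row sums and z = Σ r_i the total number of 1s. Each pair of columns can share at most one row with both entries 1 (else a 2×2 all-ones block appears), so Σ_i C(r_i, 2) ≤ C(54, 2) = 1431. By convexity Σ_i C(r_i, 2) ≥ 165·C(z/165, 2) = z(z − 165)/(2·165), giving z² − 165z − 165·54·53 ≤ 0 and hence z ≤ (1/2)[165 + √(27225 + 4·472230)] = (1/2)[165 + √1916145] ≈ (1/2)(165 + 1384.2489) = 774.6244.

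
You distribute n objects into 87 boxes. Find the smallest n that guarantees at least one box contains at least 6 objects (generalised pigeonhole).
n = (6 − 1)·87 + 1 = 436

By the generalised pigeonhole principle, to guarantee some box contains ≥ r objects we need more than (r − 1) · k objects total. Threshold: n = (r − 1) · k + 1. With r = 6 and k = 87: n = 5 · 87 + 1 = 435 + 1 = 436. For n = 435 = 5 · 87, we can put exactly 5 objects in every box, avoiding 6 in any single one — so 436 is tight.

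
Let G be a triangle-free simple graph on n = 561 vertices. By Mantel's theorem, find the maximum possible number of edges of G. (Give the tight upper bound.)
ex(561, K_3) = ⌊561^2/4⌋ = 78680

Mantel (1907): a triangle-free graph on n vertices has at most ⌊n^2/4⌋ edges, with equality for the complete bipartite graph K_{⌊n/2⌋, ⌈n/2⌉}. For n = 561: ⌊561^2/4⌋ = ⌊314721/4⌋ = 78680. The extremal graph is K_{280, 281}, which has 280·281 = 78680 edges.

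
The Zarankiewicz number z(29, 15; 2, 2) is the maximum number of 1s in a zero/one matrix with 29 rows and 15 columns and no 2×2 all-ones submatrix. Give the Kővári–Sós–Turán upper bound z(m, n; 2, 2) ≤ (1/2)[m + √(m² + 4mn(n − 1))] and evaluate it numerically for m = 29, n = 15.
z(29, 15; 2, 2) ≤ (1/2)[29 + √(29² + 4·29·15·14)] = (1/2)[29 + √25201] = 93.8741

Kővári–Sós–Turán: let r_1, ..., r_29 be the row sums and z = Σ r_i the total number of 1s. Each pair of columns can share at most one row with both entries 1 (else a 2×2 all-ones block appears), so Σ_i C(r_i, 2) ≤ C(15, 2) = 105. By convexity Σ_i C(r_i, 2) ≥ 29·C(z/29, 2) = z(z − 29)/(2·29), giving z² − 29z − 29·15·14 ≤ 0 and hence z ≤ (1/2)[29 + √(841 + 4·6090)] = (1/2)[29 + √25201] ≈ (1/2)(29 + 158.7482) = 93.8741.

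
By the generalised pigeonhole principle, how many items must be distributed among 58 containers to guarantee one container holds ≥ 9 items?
n = (9 − 1)·58 + 1 = 465

By the generalised pigeonhole principle, to guarantee some box contains ≥ r objects we need more than (r − 1) · k objects total. Threshold: n = (r − 1) · k + 1. With r = 9 and k = 58: n = 8 · 58 + 1 = 464 + 1 = 465. For n = 464 = 8 · 58, we can put exactly 8 objects in every box, avoiding 9 in any single one — so 465 is tight.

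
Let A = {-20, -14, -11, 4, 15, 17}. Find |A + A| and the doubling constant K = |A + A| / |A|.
K = |A + A| / |A| = 21/6 = 7/2

Enumerate A + A = {a + b : a, b ∈ A}. With |A| = 6, there are |A|^2 = 36 ordered sum pairs; collecting distinct values, A + A = {-40, -34, -31, -28, -25, -22, -16, -10, -7, -5, -3, 1, 3, 4, 6, 8, 19, 21, 30, 32, 34}, so |A + A| = 21. Thus K = 21/6 = 7/2. For comparison, the minimum possible |A + A| over all 6-element sets is 2·6 − 1 = 11 (so min K = 11/6), attained only by arithmetic progressions.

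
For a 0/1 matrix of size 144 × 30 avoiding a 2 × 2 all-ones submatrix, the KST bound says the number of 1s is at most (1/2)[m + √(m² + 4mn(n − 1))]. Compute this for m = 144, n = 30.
z(144, 30; 2, 2) ≤ (1/2)[144 + √(144² + 4·144·30·29)] = (1/2)[144 + √521856] = 433.198

Kővári–Sós–Turán: let r_1, ..., r_144 be the row sums and z = Σ r_i the total number of 1s. Each pair of columns can share at most one row with both entries 1 (else a 2×2 all-ones block appears), so Σ_i C(r_i, 2) ≤ C(30, 2) = 435. By convexity Σ_i C(r_i, 2) ≥ 144·C(z/144, 2) = z(z − 144)/(2·144), giving z² − 144z − 144·30·29 ≤ 0 and hence z ≤ (1/2)[144 + √(20736 + 4·125280)] = (1/2)[144 + √521856] ≈ (1/2)(144 + 722.396) = 433.198.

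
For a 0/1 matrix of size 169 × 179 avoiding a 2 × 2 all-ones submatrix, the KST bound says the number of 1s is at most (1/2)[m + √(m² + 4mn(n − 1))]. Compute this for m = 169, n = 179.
z(169, 179; 2, 2) ≤ (1/2)[169 + √(169² + 4·169·179·178)] = (1/2)[169 + √21567273] = 2406.5289

Kővári–Sós–Turán: let r_1, ..., r_169 be the row sums and z = Σ r_i the total number of 1s. Each pair of columns can share at most one row with both entries 1 (else a 2×2 all-ones block appears), so Σ_i C(r_i, 2) ≤ C(179, 2) = 15931. By convexity Σ_i C(r_i, 2) ≥ 169·C(z/169, 2) = z(z − 169)/(2·169), giving z² − 169z − 169·179·178 ≤ 0 and hence z ≤ (1/2)[169 + √(28561 + 4·5384678)] = (1/2)[169 + √21567273] ≈ (1/2)(169 + 4644.0578) = 2406.5289.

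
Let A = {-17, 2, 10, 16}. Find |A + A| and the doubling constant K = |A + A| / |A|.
K = |A + A| / |A| = 10/4 = 5/2

Enumerate A + A = {a + b : a, b ∈ A}. With |A| = 4, there are |A|^2 = 16 ordered sum pairs; collecting distinct values, A + A = {-34, -15, -7, -1, 4, 12, 18, 20, 26, 32}, so |A + A| = 10. Thus K = 10/4 = 5/2. For comparison, the minimum possible |A + A| over all 4-element sets is 2·4 − 1 = 7 (so min K = 7/4), attained only by arithmetic progressions.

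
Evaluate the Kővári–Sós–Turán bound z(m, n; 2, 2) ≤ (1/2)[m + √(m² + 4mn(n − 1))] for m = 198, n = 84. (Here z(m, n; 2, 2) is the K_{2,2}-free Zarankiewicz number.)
z(198, 84; 2, 2) ≤ (1/2)[198 + √(198² + 4·198·84·83)] = (1/2)[198 + √5561028] = 1278.0916

Kővári–Sós–Turán: let r_1, ..., r_198 be the row sums and z = Σ r_i the total number of 1s. Each pair of columns can share at most one row with both entries 1 (else a 2×2 all-ones block appears), so Σ_i C(r_i, 2) ≤ C(84, 2) = 3486. By convexity Σ_i C(r_i, 2) ≥ 198·C(z/198, 2) = z(z − 198)/(2·198), giving z² − 198z − 198·84·83 ≤ 0 and hence z ≤ (1/2)[198 + √(39204 + 4·1380456)] = (1/2)[198 + √5561028] ≈ (1/2)(198 + 2358.1832) = 1278.0916.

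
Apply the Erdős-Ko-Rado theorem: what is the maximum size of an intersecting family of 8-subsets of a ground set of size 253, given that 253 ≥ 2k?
max |F| = C(252, 7) = 11772449137800

The Erdős-Ko-Rado theorem states: for n ≥ 2k, an intersecting family of k-subsets of an n-element set has size at most C(n − 1, k − 1), with equality for 'star' families {A ⊆ [n] : |A| = k, i ∈ A} (fix an element i). For n = 253, k = 8: C(252, 7) = 11772449137800.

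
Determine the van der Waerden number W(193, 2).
W(193, 2) = 193 + 1 = 194

A 2-term AP is any pair of integers, so a monochromatic 2-AP exists iff some colour is used at least twice. With 193 colours, the colouring i ↦ i on {1, ..., 193} uses each colour once, avoiding any monochromatic pair, so W(193, 2) > 193. For {1, ..., 194}, pigeonhole forces two integers of the same colour, which form a monochromatic 2-AP. Hence W(193, 2) = 194.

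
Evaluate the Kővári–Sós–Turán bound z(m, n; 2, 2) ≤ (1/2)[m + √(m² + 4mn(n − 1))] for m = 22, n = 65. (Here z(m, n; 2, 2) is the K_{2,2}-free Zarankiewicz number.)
z(22, 65; 2, 2) ≤ (1/2)[22 + √(22² + 4·22·65·64)] = (1/2)[22 + √366564] = 313.7226

Kővári–Sós–Turán: let r_1, ..., r_22 be the row sums and z = Σ r_i the total number of 1s. Each pair of columns can share at most one row with both entries 1 (else a 2×2 all-ones block appears), so Σ_i C(r_i, 2) ≤ C(65, 2) = 2080. By convexity Σ_i C(r_i, 2) ≥ 22·C(z/22, 2) = z(z − 22)/(2·22), giving z² − 22z − 22·65·64 ≤ 0 and hence z ≤ (1/2)[22 + √(484 + 4·91520)] = (1/2)[22 + √366564] ≈ (1/2)(22 + 605.4453) = 313.7226.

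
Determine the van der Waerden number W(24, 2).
W(24, 2) = 24 + 1 = 25

A 2-term AP is any pair of integers, so a monochromatic 2-AP exists iff some colour is used at least twice. With 24 colours, the colouring i ↦ i on {1, ..., 24} uses each colour once, avoiding any monochromatic pair, so W(24, 2) > 24. For {1, ..., 25}, pigeonhole forces two integers of the same colour, which form a monochromatic 2-AP. Hence W(24, 2) = 25.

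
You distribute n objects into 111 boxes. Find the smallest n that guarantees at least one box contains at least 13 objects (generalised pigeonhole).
n = (13 − 1)·111 + 1 = 1333

By the generalised pigeonhole principle, to guarantee some box contains ≥ r objects we need more than (r − 1) · k objects total. Threshold: n = (r − 1) · k + 1. With r = 13 and k = 111: n = 12 · 111 + 1 = 1332 + 1 = 1333. For n = 1332 = 12 · 111, we can put exactly 12 objects in every box, avoiding 13 in any single one — so 1333 is tight.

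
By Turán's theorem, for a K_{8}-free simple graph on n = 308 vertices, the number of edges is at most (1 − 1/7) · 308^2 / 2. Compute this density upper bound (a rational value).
Turán density bound = (6/7) · 308^2/2 = 40656

Turán's theorem: ex(n, K_{r+1}) is achieved by the complete r-partite Turán graph T(n, r) with parts as balanced as possible, and is at most (1 − 1/r) · n^2/2. For r = 7, n = 308: the density bound is (6/7) · 94864/2 = 40656. Since 7 ∣ 308, the Turán graph T(308, 7) has parts of equal size 44, and its edge count e(T(308, 7)) = 40656 attains the density bound exactly.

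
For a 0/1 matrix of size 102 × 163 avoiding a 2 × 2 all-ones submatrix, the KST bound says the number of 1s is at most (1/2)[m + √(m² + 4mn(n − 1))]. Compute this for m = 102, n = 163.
z(102, 163; 2, 2) ≤ (1/2)[102 + √(102² + 4·102·163·162)] = (1/2)[102 + √10784052] = 1692.954

Kővári–Sós–Turán: let r_1, ..., r_102 be the row sums and z = Σ r_i the total number of 1s. Each pair of columns can share at most one row with both entries 1 (else a 2×2 all-ones block appears), so Σ_i C(r_i, 2) ≤ C(163, 2) = 13203. By convexity Σ_i C(r_i, 2) ≥ 102·C(z/102, 2) = z(z − 102)/(2·102), giving z² − 102z − 102·163·162 ≤ 0 and hence z ≤ (1/2)[102 + √(10404 + 4·2693412)] = (1/2)[102 + √10784052] ≈ (1/2)(102 + 3283.908) = 1692.954.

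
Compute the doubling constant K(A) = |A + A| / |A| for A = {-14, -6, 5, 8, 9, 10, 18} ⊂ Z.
K = |A + A| / |A| = 26/7

Enumerate A + A = {a + b : a, b ∈ A}. With |A| = 7, there are |A|^2 = 49 ordered sum pairs; collecting distinct values, A + A = {-28, -20, -12, -9, -6, -5, -4, -1, 2, 3, 4, 10, 12, 13, 14, 15, 16, 17, 18, 19, 20, 23, 26, 27, 28, 36}, so |A + A| = 26. Thus K = 26/7. For comparison, the minimum possible |A + A| over all 7-element sets is 2·7 − 1 = 13 (so min K = 13/7), attained only by arithmetic progressions.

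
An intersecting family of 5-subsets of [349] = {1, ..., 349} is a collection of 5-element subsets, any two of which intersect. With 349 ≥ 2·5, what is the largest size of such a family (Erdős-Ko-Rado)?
max |F| = C(348, 4) = 600610155

The Erdős-Ko-Rado theorem states: for n ≥ 2k, an intersecting family of k-subsets of an n-element set has size at most C(n − 1, k − 1), with equality for 'star' families {A ⊆ [n] : |A| = k, i ∈ A} (fix an element i). For n = 349, k = 5: C(348, 4) = 600610155.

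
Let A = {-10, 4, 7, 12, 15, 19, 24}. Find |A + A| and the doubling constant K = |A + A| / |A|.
K = |A + A| / |A| = 25/7

Enumerate A + A = {a + b : a, b ∈ A}. With |A| = 7, there are |A|^2 = 49 ordered sum pairs; collecting distinct values, A + A = {-20, -6, -3, 2, 5, 8, 9, 11, 14, 16, 19, 22, 23, 24, 26, 27, 28, 30, 31, 34, 36, 38, 39, 43, 48}, so |A + A| = 25. Thus K = 25/7. For comparison, the minimum possible |A + A| over all 7-element sets is 2·7 − 1 = 13 (so min K = 13/7), attained only by arithmetic progressions.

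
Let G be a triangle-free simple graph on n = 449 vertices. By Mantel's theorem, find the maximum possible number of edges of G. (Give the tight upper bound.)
ex(449, K_3) = ⌊449^2/4⌋ = 50400

Mantel (1907): a triangle-free graph on n vertices has at most ⌊n^2/4⌋ edges, with equality for the complete bipartite graph K_{⌊n/2⌋, ⌈n/2⌉}. For n = 449: ⌊449^2/4⌋ = ⌊201601/4⌋ = 50400. The extremal graph is K_{224, 225}, which has 224·225 = 50400 edges.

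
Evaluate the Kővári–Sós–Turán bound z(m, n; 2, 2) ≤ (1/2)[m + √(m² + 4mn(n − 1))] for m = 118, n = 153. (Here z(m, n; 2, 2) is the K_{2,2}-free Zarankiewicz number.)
z(118, 153; 2, 2) ≤ (1/2)[118 + √(118² + 4·118·153·152)] = (1/2)[118 + √10990756] = 1716.6155

Kővári–Sós–Turán: let r_1, ..., r_118 be the row sums and z = Σ r_i the total number of 1s. Each pair of columns can share at most one row with both entries 1 (else a 2×2 all-ones block appears), so Σ_i C(r_i, 2) ≤ C(153, 2) = 11628. By convexity Σ_i C(r_i, 2) ≥ 118·C(z/118, 2) = z(z − 118)/(2·118), giving z² − 118z − 118·153·152 ≤ 0 and hence z ≤ (1/2)[118 + √(13924 + 4·2744208)] = (1/2)[118 + √10990756] ≈ (1/2)(118 + 3315.2309) = 1716.6155.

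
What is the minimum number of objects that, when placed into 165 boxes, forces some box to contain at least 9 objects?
n = (9 − 1)·165 + 1 = 1321

By the generalised pigeonhole principle, to guarantee some box contains ≥ r objects we need more than (r − 1) · k objects total. Threshold: n = (r − 1) · k + 1. With r = 9 and k = 165: n = 8 · 165 + 1 = 1320 + 1 = 1321. For n = 1320 = 8 · 165, we can put exactly 8 objects in every box, avoiding 9 in any single one — so 1321 is tight.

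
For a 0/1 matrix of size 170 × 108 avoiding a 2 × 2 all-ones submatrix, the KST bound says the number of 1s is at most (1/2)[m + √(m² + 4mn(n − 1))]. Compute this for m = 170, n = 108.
z(170, 108; 2, 2) ≤ (1/2)[170 + √(170² + 4·170·108·107)] = (1/2)[170 + √7886980] = 1489.1884

Kővári–Sós–Turán: let r_1, ..., r_170 be the row sums and z = Σ r_i the total number of 1s. Each pair of columns can share at most one row with both entries 1 (else a 2×2 all-ones block appears), so Σ_i C(r_i, 2) ≤ C(108, 2) = 5778. By convexity Σ_i C(r_i, 2) ≥ 170·C(z/170, 2) = z(z − 170)/(2·170), giving z² − 170z − 170·108·107 ≤ 0 and hence z ≤ (1/2)[170 + √(28900 + 4·1964520)] = (1/2)[170 + √7886980] ≈ (1/2)(170 + 2808.3768) = 1489.1884.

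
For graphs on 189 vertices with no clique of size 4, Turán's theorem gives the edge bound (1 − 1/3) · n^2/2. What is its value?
Turán density bound = (2/3) · 189^2/2 = 11907

Turán's theorem: ex(n, K_{r+1}) is achieved by the complete r-partite Turán graph T(n, r) with parts as balanced as possible, and is at most (1 − 1/r) · n^2/2. For r = 3, n = 189: the density bound is (2/3) · 35721/2 = 11907. Since 3 ∣ 189, the Turán graph T(189, 3) has parts of equal size 63, and its edge count e(T(189, 3)) = 11907 attains the density bound exactly.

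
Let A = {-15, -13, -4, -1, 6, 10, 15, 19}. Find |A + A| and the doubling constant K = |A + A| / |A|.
K = |A + A| / |A| = 32/8 = 4

Enumerate A + A = {a + b : a, b ∈ A}. With |A| = 8, there are |A|^2 = 64 ordered sum pairs; collecting distinct values, A + A = {-30, -28, -26, -19, -17, -16, -14, -9, -8, -7, -5, -3, -2, 0, 2, 4, 5, 6, 9, 11, 12, 14, 15, 16, 18, 20, 21, 25, 29, 30, 34, 38}, so |A + A| = 32. Thus K = 32/8 = 4. For comparison, the minimum possible |A + A| over all 8-element sets is 2·8 − 1 = 15 (so min K = 15/8), attained only by arithmetic progressions.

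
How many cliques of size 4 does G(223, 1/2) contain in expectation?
E[# K_4] = C(223, 4) · (1/2)^C(4, 2) = 100290905 / 2^6 = 1567045.390625

For each 4-subset S of vertices (there are C(223, 4) = 100290905 such S), let X_S = 1 if S induces a K_4 (all C(4, 2) = 6 edges present). Then P(X_S = 1) = (1/2)^6 = 1/64. By linearity of expectation, E[# K_4] = C(223, 4) · (1/2)^6 = 100290905 / 64 = 1567045.390625.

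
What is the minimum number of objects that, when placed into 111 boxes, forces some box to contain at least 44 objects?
n = (44 − 1)·111 + 1 = 4774

By the generalised pigeonhole principle, to guarantee some box contains ≥ r objects we need more than (r − 1) · k objects total. Threshold: n = (r − 1) · k + 1. With r = 44 and k = 111: n = 43 · 111 + 1 = 4773 + 1 = 4774. For n = 4773 = 43 · 111, we can put exactly 43 objects in every box, avoiding 44 in any single one — so 4774 is tight.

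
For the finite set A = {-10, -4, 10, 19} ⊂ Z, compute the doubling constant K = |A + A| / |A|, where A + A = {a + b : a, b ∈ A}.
K = |A + A| / |A| = 10/4 = 5/2

Enumerate A + A = {a + b : a, b ∈ A}. With |A| = 4, there are |A|^2 = 16 ordered sum pairs; collecting distinct values, A + A = {-20, -14, -8, 0, 6, 9, 15, 20, 29, 38}, so |A + A| = 10. Thus K = 10/4 = 5/2. For comparison, the minimum possible |A + A| over all 4-element sets is 2·4 − 1 = 7 (so min K = 7/4), attained only by arithmetic progressions.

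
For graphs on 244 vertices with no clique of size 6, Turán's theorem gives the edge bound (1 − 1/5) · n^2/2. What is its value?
Turán density bound = (4/5) · 244^2/2 = 119072/5 ≈ 23814.4

Turán's theorem: ex(n, K_{r+1}) is achieved by the complete r-partite Turán graph T(n, r) with parts as balanced as possible, and is at most (1 − 1/r) · n^2/2. For r = 5, n = 244: the density bound is (4/5) · 59536/2 = 119072/5 ≈ 23814.4. The integer-valued extremum is e(T(244, 5)) = 23814, which is strictly less than the density bound 119072/5 since 5 ∤ 244 (the parts of T(244, 5) cannot all be equal).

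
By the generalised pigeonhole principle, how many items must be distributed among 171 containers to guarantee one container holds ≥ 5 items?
n = (5 − 1)·171 + 1 = 685

By the generalised pigeonhole principle, to guarantee some box contains ≥ r objects we need more than (r − 1) · k objects total. Threshold: n = (r − 1) · k + 1. With r = 5 and k = 171: n = 4 · 171 + 1 = 684 + 1 = 685. For n = 684 = 4 · 171, we can put exactly 4 objects in every box, avoiding 5 in any single one — so 685 is tight.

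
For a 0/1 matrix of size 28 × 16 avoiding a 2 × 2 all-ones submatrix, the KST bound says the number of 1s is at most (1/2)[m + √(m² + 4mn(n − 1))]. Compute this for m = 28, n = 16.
z(28, 16; 2, 2) ≤ (1/2)[28 + √(28² + 4·28·16·15)] = (1/2)[28 + √27664] = 97.1625

Kővári–Sós–Turán: let r_1, ..., r_28 be the row sums and z = Σ r_i the total number of 1s. Each pair of columns can share at most one row with both entries 1 (else a 2×2 all-ones block appears), so Σ_i C(r_i, 2) ≤ C(16, 2) = 120. By convexity Σ_i C(r_i, 2) ≥ 28·C(z/28, 2) = z(z − 28)/(2·28), giving z² − 28z − 28·16·15 ≤ 0 and hence z ≤ (1/2)[28 + √(784 + 4·6720)] = (1/2)[28 + √27664] ≈ (1/2)(28 + 166.325) = 97.1625.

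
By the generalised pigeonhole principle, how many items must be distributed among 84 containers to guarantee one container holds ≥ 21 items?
n = (21 − 1)·84 + 1 = 1681

By the generalised pigeonhole principle, to guarantee some box contains ≥ r objects we need more than (r − 1) · k objects total. Threshold: n = (r − 1) · k + 1. With r = 21 and k = 84: n = 20 · 84 + 1 = 1680 + 1 = 1681. For n = 1680 = 20 · 84, we can put exactly 20 objects in every box, avoiding 21 in any single one — so 1681 is tight.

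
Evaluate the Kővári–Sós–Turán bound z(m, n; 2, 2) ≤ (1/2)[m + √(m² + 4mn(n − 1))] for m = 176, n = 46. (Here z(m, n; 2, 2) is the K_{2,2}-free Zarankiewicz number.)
z(176, 46; 2, 2) ≤ (1/2)[176 + √(176² + 4·176·46·45)] = (1/2)[176 + √1488256] = 697.9705

Kővári–Sós–Turán: let r_1, ..., r_176 be the row sums and z = Σ r_i the total number of 1s. Each pair of columns can share at most one row with both entries 1 (else a 2×2 all-ones block appears), so Σ_i C(r_i, 2) ≤ C(46, 2) = 1035. By convexity Σ_i C(r_i, 2) ≥ 176·C(z/176, 2) = z(z − 176)/(2·176), giving z² − 176z − 176·46·45 ≤ 0 and hence z ≤ (1/2)[176 + √(30976 + 4·364320)] = (1/2)[176 + √1488256] ≈ (1/2)(176 + 1219.941) = 697.9705.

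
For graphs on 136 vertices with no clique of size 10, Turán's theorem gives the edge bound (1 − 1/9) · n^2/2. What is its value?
Turán density bound = (8/9) · 136^2/2 = 73984/9 ≈ 8220.4444

Turán's theorem: ex(n, K_{r+1}) is achieved by the complete r-partite Turán graph T(n, r) with parts as balanced as possible, and is at most (1 − 1/r) · n^2/2. For r = 9, n = 136: the density bound is (8/9) · 18496/2 = 73984/9 ≈ 8220.4444. The integer-valued extremum is e(T(136, 9)) = 8220, which is strictly less than the density bound 73984/9 since 9 ∤ 136 (the parts of T(136, 9) cannot all be equal).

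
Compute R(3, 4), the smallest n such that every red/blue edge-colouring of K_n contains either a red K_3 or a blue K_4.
R(3, 4) = 9

Lower bound: an explicit 2-colouring of K_{8} (typically a Paley-type or other structured construction) avoids a red K_3 and a blue K_4, showing R(3, 4) > 8.
Upper bound: the Erdős–Szekeres recurrence R(r, t') ≤ R(r−1, t') + R(r, t'−1) (with the −1 refinement when both summands are even) yields R(3, 4) ≤ 9.
Hence R(3, 4) = 9.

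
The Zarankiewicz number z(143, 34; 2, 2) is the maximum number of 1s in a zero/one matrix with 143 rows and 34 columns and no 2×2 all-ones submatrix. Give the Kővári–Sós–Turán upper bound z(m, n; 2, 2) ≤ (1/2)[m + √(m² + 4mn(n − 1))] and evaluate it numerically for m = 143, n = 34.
z(143, 34; 2, 2) ≤ (1/2)[143 + √(143² + 4·143·34·33)] = (1/2)[143 + √662233] = 478.3885

Kővári–Sós–Turán: let r_1, ..., r_143 be the row sums and z = Σ r_i the total number of 1s. Each pair of columns can share at most one row with both entries 1 (else a 2×2 all-ones block appears), so Σ_i C(r_i, 2) ≤ C(34, 2) = 561. By convexity Σ_i C(r_i, 2) ≥ 143·C(z/143, 2) = z(z − 143)/(2·143), giving z² − 143z − 143·34·33 ≤ 0 and hence z ≤ (1/2)[143 + √(20449 + 4·160446)] = (1/2)[143 + √662233] ≈ (1/2)(143 + 813.777) = 478.3885.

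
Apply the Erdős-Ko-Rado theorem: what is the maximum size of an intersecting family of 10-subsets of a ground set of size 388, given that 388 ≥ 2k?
max |F| = C(387, 9) = 488581602734428720

Erdős-Ko-Rado (1961): when n ≥ 2k, max |F| = C(n−1, k−1). The bound is attained by the star {A : i ∈ A} for any fixed i ∈ [n]. Here C(388−1, 10−1) = C(387, 9) = 488581602734428720.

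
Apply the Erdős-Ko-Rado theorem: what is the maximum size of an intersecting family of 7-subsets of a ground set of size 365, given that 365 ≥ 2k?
max |F| = C(364, 6) = 3099475687308

The Erdős-Ko-Rado theorem states: for n ≥ 2k, an intersecting family of k-subsets of an n-element set has size at most C(n − 1, k − 1), with equality for 'star' families {A ⊆ [n] : |A| = k, i ∈ A} (fix an element i). For n = 365, k = 7: C(364, 6) = 3099475687308.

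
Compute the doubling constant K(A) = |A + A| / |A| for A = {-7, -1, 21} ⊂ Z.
K = |A + A| / |A| = 6/3 = 2

Enumerate A + A = {a + b : a, b ∈ A}. With |A| = 3, there are |A|^2 = 9 ordered sum pairs; collecting distinct values, A + A = {-14, -8, -2, 14, 20, 42}, so |A + A| = 6. Thus K = 6/3 = 2. For comparison, the minimum possible |A + A| over all 3-element sets is 2·3 − 1 = 5 (so min K = 5/3), attained only by arithmetic progressions.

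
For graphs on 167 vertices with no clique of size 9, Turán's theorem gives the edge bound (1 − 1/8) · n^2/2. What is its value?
Turán density bound = (7/8) · 167^2/2 = 195223/16 ≈ 12201.4375

Turán's theorem: ex(n, K_{r+1}) is achieved by the complete r-partite Turán graph T(n, r) with parts as balanced as possible, and is at most (1 − 1/r) · n^2/2. For r = 8, n = 167: the density bound is (7/8) · 27889/2 = 195223/16 ≈ 12201.4375. The integer-valued extremum is e(T(167, 8)) = 12201, which is strictly less than the density bound 195223/16 since 8 ∤ 167 (the parts of T(167, 8) cannot all be equal).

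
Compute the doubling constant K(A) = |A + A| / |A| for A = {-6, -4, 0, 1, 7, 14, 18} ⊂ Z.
K = |A + A| / |A| = 24/7

Enumerate A + A = {a + b : a, b ∈ A}. With |A| = 7, there are |A|^2 = 49 ordered sum pairs; collecting distinct values, A + A = {-12, -10, -8, -6, -5, -4, -3, 0, 1, 2, 3, 7, 8, 10, 12, 14, 15, 18, 19, 21, 25, 28, 32, 36}, so |A + A| = 24. Thus K = 24/7. For comparison, the minimum possible |A + A| over all 7-element sets is 2·7 − 1 = 13 (so min K = 13/7), attained only by arithmetic progressions.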